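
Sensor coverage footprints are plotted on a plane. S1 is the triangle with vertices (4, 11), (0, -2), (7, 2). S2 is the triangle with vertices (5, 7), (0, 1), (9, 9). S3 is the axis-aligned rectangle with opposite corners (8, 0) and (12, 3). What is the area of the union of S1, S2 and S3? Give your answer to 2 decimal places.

52.20

By inclusion–exclusion:
Individual areas: |S1| = 37.5, |S2| = 7, |S3| = 12.
|S1∩S2| = 4.2965.
|S1∩S3| = 0.
|S2∩S3| = 0.
|S1∩S2∩S3| = 0.
|S1 ∪ S2 ∪ S3| = 56.5 − 4.2965 + 0 = 52.20.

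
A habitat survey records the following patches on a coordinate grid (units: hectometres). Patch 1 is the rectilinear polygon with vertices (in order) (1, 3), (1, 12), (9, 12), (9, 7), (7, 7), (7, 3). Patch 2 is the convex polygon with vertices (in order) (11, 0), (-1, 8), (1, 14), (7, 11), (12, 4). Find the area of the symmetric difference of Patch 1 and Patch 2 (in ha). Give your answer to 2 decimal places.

|Patch 1| = 64, |Patch 2| = 84.5, |Patch 1∩Patch 2| = 48.1167.
|Patch 1 △ Patch 2| = |Patch 1| + |Patch 2| − 2·|Patch 1∩Patch 2| = 64 + 84.5 − 96.2333 = 52.27.

52.27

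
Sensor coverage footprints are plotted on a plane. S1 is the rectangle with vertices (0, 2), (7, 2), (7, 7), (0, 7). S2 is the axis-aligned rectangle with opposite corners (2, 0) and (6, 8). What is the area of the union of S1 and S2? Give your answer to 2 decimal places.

By inclusion–exclusion:
Individual areas: |S1| = 35, |S2| = 32.
|S1∩S2|: x∈[2,6], y∈[2,7] → 4·5 = 20.
|S1 ∪ S2| = 67 − 20 = 47.00.

47.00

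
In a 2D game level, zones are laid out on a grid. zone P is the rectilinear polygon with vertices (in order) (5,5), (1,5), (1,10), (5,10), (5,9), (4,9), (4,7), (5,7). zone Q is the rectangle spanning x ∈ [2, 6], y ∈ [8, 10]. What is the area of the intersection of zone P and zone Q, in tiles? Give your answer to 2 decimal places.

5.00

The intersection is the polygon with vertices (5,10), (5,9), (4,9), (4,8), (2,8), (2,10).
By the shoelace formula its area is 5.00.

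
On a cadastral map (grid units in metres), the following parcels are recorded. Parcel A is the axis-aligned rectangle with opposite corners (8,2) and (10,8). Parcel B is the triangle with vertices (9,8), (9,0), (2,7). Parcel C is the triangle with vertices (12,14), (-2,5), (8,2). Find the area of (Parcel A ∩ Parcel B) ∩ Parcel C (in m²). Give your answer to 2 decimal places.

4.43

The region (Parcel A ∩ Parcel B) ∩ Parcel C is the polygon with vertices (8,7.857), (9,8), (9,5), (8,2).
By the shoelace formula its area is 4.43.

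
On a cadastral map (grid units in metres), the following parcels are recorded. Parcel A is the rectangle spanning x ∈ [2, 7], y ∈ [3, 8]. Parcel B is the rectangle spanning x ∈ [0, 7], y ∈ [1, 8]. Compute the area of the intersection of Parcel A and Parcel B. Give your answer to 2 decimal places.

|Parcel A∩Parcel B|: x∈[2,7], y∈[3,8] → 5·5 = 25.

25.00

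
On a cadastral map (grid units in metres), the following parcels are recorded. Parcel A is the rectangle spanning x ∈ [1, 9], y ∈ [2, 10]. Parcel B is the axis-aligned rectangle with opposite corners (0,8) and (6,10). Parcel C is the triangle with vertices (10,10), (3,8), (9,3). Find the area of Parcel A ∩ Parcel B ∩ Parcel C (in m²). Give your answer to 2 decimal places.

The intersection is the polygon with vertices (6,8), (3,8), (6,8.857).
By the shoelace formula its area is 1.29.

1.29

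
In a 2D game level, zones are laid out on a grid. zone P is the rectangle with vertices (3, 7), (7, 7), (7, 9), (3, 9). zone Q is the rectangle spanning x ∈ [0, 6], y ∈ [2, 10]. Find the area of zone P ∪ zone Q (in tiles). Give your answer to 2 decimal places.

By inclusion–exclusion:
Individual areas: |zone P| = 8, |zone Q| = 48.
|zone P∩zone Q|: x∈[3,6], y∈[7,9] → 3·2 = 6.
|zone P ∪ zone Q| = 56 − 6 = 50.00.

50.00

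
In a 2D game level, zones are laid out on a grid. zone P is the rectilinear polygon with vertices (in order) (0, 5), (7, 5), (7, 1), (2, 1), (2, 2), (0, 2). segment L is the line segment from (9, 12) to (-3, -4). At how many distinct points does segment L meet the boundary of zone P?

The segment meets the boundary at (1.5,2), (3.75,5).

2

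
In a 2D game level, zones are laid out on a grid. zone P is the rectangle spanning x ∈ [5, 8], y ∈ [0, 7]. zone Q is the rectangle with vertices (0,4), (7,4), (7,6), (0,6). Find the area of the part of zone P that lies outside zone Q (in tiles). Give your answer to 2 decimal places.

17.00

|zone P∩zone Q|: x∈[5,7], y∈[4,6] → 2·2 = 4.
|zone P| = 21.
|zone P ∖ zone Q| = |zone P| − |zone P∩zone Q| = 21 − 4 = 17.00.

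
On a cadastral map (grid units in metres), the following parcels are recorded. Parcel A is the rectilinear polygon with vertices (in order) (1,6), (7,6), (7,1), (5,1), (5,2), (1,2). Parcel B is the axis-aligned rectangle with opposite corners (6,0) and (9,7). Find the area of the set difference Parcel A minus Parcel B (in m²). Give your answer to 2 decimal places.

|Parcel A| = 26, |Parcel A∩Parcel B| = 5.
|Parcel A ∖ Parcel B| = |Parcel A| − |Parcel A∩Parcel B| = 26 − 5 = 21.00.

21.00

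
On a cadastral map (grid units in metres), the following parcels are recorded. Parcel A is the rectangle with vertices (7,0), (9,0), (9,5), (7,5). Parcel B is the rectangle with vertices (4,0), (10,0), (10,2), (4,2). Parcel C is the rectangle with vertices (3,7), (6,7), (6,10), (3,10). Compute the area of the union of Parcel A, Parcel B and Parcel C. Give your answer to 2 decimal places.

By inclusion–exclusion:
Individual areas: |Parcel A| = 10, |Parcel B| = 12, |Parcel C| = 9.
|Parcel A∩Parcel B|: x∈[7,9], y∈[0,2] → 2·2 = 4.
|Parcel A∩Parcel C| = 0 (no overlap).
|Parcel B∩Parcel C| = 0 (no overlap).
|Parcel A∩Parcel B∩Parcel C| = 0.
|Parcel A ∪ Parcel B ∪ Parcel C| = 31 − 4 + 0 = 27.00.

27.00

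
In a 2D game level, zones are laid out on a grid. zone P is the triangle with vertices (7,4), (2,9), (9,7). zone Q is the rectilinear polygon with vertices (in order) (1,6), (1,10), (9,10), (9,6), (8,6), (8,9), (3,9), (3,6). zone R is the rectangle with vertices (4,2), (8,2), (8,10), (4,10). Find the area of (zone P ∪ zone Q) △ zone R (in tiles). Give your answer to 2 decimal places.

31.98

|zone P ∪ zone Q| = 28.3333.
|(zone P ∪ zone Q) ∩ zone R| = 14.1786.
|(zone P ∪ zone Q) △ zone R| = 28.3333 + 32 − 28.3571 = 31.98.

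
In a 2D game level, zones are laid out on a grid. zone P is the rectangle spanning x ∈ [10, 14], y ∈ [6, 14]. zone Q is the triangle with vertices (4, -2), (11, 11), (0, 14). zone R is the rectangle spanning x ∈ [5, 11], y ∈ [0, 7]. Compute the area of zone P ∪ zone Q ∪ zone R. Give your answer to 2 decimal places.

By inclusion–exclusion:
Individual areas: |zone P| = 32, |zone Q| = 82, |zone R| = 42.
|zone P∩zone Q| = 1.0649.
|zone P∩zone R|: x∈[10,11], y∈[6,7] → 1·1 = 1.
|zone Q∩zone R| = 13.7308.
|zone P∩zone Q∩zone R| = 0.
|zone P ∪ zone Q ∪ zone R| = 156 − 15.7957 + 0 = 140.20.

140.20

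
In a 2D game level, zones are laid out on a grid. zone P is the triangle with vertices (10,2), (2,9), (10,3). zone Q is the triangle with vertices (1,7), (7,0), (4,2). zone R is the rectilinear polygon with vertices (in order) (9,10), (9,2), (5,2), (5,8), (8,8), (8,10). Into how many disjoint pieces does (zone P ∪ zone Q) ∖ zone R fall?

(zone P ∪ zone Q) ∖ zone R splits into 3 disjoint pieces (area 0.5625, area 0.9375, area 4.4524).

3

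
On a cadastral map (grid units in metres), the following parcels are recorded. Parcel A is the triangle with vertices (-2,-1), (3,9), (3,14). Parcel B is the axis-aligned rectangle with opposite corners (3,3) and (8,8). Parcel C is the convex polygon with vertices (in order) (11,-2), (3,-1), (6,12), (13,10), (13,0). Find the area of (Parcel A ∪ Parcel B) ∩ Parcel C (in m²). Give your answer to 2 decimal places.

17.50

The region (Parcel A ∪ Parcel B) ∩ Parcel C is the polygon with vertices (8,8), (8,3), (3.923,3), (5.077,8).
By the shoelace formula its area is 17.50.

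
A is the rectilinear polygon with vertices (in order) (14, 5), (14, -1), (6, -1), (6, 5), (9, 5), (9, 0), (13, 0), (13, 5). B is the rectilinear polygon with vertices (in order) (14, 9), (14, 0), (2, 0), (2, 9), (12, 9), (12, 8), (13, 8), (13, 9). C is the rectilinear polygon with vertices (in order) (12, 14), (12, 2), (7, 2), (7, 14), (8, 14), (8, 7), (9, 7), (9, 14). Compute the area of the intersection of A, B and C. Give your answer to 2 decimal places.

The intersection is the polygon with vertices (9,2), (7,2), (7,5), (9,5).
By the shoelace formula its area is 6.00.

6.00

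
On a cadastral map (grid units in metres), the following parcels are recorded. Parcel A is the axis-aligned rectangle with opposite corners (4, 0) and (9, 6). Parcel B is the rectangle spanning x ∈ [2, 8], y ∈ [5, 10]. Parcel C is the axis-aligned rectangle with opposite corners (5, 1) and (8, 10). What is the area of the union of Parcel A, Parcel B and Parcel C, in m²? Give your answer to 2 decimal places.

By inclusion–exclusion:
Individual areas: |Parcel A| = 30, |Parcel B| = 30, |Parcel C| = 27.
|Parcel A∩Parcel B|: x∈[4,8], y∈[5,6] → 4·1 = 4.
|Parcel A∩Parcel C|: x∈[5,8], y∈[1,6] → 3·5 = 15.
|Parcel B∩Parcel C|: x∈[5,8], y∈[5,10] → 3·5 = 15.
|Parcel A∩Parcel B∩Parcel C| = 3.
|Parcel A ∪ Parcel B ∪ Parcel C| = 87 − 34 + 3 = 56.00.

56.00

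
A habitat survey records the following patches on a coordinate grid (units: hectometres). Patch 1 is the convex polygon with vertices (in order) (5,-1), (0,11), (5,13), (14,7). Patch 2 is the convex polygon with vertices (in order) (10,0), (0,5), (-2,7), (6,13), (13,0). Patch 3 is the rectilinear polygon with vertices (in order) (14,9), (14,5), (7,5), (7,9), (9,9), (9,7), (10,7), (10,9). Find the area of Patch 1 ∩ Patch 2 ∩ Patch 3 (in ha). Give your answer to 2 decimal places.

8.87

The intersection is the polygon with vertices (9,7.429), (9,7), (9.231,7), (10.308,5), (7,5), (7,9), (8.154,9).
By the shoelace formula its area is 8.87.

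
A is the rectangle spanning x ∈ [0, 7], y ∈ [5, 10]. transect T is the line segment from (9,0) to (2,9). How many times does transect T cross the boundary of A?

The segment meets the boundary at (5.111,5).

1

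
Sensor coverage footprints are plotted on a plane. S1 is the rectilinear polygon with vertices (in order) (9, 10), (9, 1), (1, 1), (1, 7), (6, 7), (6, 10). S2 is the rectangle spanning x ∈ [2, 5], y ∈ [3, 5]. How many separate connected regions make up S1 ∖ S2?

S1 ∖ S2 is a single connected region.

1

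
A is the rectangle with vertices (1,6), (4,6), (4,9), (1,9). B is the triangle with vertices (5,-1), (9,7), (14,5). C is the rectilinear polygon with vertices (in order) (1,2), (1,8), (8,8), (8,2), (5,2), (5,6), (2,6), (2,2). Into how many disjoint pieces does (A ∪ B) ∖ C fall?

(A ∪ B) ∖ C splits into 2 disjoint pieces (area 3, area 21.75).

2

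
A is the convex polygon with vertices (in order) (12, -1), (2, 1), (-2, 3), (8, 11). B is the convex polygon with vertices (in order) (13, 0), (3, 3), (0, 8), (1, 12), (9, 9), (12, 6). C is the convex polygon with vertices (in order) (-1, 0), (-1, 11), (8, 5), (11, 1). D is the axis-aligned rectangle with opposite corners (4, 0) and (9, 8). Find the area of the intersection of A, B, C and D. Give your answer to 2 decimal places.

19.92

The intersection is the polygon with vertices (8,5), (9,3.667), (9,1.2), (4,2.7), (4,7.667).
By the shoelace formula its area is 19.92.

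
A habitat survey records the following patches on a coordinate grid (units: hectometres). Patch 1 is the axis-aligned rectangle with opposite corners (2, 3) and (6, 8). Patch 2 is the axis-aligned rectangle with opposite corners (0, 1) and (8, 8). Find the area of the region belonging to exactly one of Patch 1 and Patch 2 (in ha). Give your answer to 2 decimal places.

|Patch 1∩Patch 2|: x∈[2,6], y∈[3,8] → 4·5 = 20.
|Patch 1 △ Patch 2| = |Patch 1| + |Patch 2| − 2·|Patch 1∩Patch 2| = 20 + 56 − 40 = 36.00.

36.00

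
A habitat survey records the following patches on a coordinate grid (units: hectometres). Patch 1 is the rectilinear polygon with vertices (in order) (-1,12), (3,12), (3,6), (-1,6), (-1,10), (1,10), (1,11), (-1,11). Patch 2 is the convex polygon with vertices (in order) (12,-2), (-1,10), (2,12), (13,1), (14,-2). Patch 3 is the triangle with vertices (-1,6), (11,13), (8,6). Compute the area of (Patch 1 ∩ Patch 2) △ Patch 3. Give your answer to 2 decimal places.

|Patch 1 ∩ Patch 2| = 10.6346.
|(Patch 1 ∩ Patch 2) ∩ Patch 3| = 1.3619.
|(Patch 1 ∩ Patch 2) △ Patch 3| = 10.6346 + 31.5 − 2.7238 = 39.41.

39.41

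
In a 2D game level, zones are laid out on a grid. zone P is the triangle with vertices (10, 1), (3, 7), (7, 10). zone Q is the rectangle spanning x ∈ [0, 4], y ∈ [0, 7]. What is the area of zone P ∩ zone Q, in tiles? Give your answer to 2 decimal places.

0.43

The intersection is the polygon with vertices (3,7), (4,7), (4,6.143).
By the shoelace formula its area is 0.43.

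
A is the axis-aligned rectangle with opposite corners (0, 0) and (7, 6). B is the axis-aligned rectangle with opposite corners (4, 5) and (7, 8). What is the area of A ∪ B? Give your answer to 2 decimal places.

48.00

By inclusion–exclusion:
Individual areas: |A| = 42, |B| = 9.
|A∩B|: x∈[4,7], y∈[5,6] → 3·1 = 3.
|A ∪ B| = 51 − 3 = 48.00.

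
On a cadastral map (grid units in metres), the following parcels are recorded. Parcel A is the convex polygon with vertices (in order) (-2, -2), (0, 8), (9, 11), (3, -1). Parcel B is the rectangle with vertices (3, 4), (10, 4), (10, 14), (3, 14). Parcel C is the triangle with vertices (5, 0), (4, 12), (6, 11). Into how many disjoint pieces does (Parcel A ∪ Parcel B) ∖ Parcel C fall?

1

(Parcel A ∪ Parcel B) ∖ Parcel C is a single connected region.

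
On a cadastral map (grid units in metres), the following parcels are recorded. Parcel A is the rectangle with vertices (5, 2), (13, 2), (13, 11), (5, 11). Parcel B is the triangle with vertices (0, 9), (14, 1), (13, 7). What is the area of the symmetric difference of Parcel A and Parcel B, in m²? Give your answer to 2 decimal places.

50.19

|Parcel A| = 72, |Parcel B| = 38, |Parcel A∩Parcel B| = 29.9052.
|Parcel A △ Parcel B| = |Parcel A| + |Parcel B| − 2·|Parcel A∩Parcel B| = 72 + 38 − 59.8104 = 50.19.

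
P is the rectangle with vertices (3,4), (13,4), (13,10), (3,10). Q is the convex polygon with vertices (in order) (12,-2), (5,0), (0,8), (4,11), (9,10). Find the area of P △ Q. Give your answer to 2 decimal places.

|P| = 60, |Q| = 89.5, |P∩Q| = 40.5.
|P △ Q| = |P| + |Q| − 2·|P∩Q| = 60 + 89.5 − 81 = 68.50.

68.50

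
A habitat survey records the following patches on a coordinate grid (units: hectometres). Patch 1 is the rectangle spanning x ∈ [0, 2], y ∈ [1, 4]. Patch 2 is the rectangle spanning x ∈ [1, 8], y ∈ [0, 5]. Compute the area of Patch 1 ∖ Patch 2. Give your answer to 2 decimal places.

3.00

|Patch 1∩Patch 2|: x∈[1,2], y∈[1,4] → 1·3 = 3.
|Patch 1| = 6.
|Patch 1 ∖ Patch 2| = |Patch 1| − |Patch 1∩Patch 2| = 6 − 3 = 3.00.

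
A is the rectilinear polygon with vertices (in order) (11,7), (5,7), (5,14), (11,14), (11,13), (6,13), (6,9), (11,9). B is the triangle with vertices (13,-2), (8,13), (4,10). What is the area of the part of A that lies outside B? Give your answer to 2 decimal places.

|A| = 22, |A∩B| = 10.4167.
|A ∖ B| = |A| − |A∩B| = 22 − 10.4167 = 11.58.

11.58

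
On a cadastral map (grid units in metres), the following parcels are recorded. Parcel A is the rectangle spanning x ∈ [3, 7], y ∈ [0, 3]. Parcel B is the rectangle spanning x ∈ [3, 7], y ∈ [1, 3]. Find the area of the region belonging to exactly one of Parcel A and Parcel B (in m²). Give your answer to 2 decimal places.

4.00

|Parcel A∩Parcel B|: x∈[3,7], y∈[1,3] → 4·2 = 8.
|Parcel A △ Parcel B| = |Parcel A| + |Parcel B| − 2·|Parcel A∩Parcel B| = 12 + 8 − 16 = 4.00.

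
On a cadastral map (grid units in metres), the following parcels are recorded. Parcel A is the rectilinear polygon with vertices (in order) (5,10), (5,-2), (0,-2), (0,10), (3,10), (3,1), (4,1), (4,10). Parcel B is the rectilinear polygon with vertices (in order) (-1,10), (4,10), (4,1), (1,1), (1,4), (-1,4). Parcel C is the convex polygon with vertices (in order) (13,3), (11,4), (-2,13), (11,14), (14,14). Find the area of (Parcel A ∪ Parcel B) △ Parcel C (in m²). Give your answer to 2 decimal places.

|Parcel A ∪ Parcel B| = 66.
|(Parcel A ∪ Parcel B) ∩ Parcel C| = 2.4615.
|(Parcel A ∪ Parcel B) △ Parcel C| = 66 + 91.5 − 4.9231 = 152.58.

152.58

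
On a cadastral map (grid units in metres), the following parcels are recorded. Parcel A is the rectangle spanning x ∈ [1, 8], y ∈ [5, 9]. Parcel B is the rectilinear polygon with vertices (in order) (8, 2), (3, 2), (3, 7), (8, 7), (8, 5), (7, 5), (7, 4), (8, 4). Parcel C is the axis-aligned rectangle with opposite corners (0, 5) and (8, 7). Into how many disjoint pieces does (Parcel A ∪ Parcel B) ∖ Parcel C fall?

2

(Parcel A ∪ Parcel B) ∖ Parcel C splits into 2 disjoint pieces (area 14, area 14).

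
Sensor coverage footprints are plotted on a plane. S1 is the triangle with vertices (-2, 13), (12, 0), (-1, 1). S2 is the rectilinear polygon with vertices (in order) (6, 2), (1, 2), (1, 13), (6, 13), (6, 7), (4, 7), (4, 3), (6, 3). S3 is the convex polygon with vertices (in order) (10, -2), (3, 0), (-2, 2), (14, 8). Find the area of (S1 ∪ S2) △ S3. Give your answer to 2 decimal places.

101.99

|S1 ∪ S2| = 101.9368.
|(S1 ∪ S2) ∩ S3| = 34.9715.
|(S1 ∪ S2) △ S3| = 101.9368 + 70 − 69.943 = 101.99.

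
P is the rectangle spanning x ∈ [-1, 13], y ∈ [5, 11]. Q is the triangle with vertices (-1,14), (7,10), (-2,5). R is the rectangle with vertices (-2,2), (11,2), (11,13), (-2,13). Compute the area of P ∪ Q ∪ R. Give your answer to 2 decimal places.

By inclusion–exclusion:
Individual areas: |P| = 84, |Q| = 38, |R| = 143.
|P∩Q| = 24.7778.
|P∩R|: x∈[-1,11], y∈[5,11] → 12·6 = 72.
|Q∩R| = 36.9444.
|P∩Q∩R| = 24.7778.
|P ∪ Q ∪ R| = 265 − 133.7222 + 24.7778 = 156.06.

156.06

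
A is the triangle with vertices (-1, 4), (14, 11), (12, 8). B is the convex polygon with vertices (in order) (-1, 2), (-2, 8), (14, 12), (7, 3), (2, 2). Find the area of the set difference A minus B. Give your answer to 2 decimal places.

2.86

|A| = 15.5, |A∩B| = 12.6386.
|A ∖ B| = |A| − |A∩B| = 15.5 − 12.6386 = 2.86.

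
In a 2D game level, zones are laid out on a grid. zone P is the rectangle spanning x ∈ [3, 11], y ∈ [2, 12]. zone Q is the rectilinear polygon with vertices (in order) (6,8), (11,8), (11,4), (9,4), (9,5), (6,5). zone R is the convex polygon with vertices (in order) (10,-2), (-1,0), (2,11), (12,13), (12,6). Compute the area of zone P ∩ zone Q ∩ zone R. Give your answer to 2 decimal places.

The intersection is the polygon with vertices (9,4), (9,5), (6,5), (6,8), (11,8), (11,4).
By the shoelace formula its area is 17.00.

17.00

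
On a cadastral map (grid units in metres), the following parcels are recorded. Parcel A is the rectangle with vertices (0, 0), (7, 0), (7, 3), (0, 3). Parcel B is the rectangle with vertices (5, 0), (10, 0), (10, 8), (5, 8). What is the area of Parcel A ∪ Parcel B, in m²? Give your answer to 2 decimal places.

By inclusion–exclusion:
Individual areas: |Parcel A| = 21, |Parcel B| = 40.
|Parcel A∩Parcel B|: x∈[5,7], y∈[0,3] → 2·3 = 6.
|Parcel A ∪ Parcel B| = 61 − 6 = 55.00.

55.00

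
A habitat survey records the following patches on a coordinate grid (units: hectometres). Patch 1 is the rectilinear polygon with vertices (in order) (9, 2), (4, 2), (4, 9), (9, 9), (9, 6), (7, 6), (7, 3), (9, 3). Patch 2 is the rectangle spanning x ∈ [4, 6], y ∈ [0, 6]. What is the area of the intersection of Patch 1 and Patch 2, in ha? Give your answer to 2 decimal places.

8.00

The intersection is the polygon with vertices (4,2), (4,6), (6,6), (6,2).
By the shoelace formula its area is 8.00.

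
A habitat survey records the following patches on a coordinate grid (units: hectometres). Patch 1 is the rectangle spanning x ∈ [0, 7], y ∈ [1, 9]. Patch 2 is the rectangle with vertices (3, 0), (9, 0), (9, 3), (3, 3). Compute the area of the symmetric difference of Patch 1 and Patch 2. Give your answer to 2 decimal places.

|Patch 1∩Patch 2|: x∈[3,7], y∈[1,3] → 4·2 = 8.
|Patch 1 △ Patch 2| = |Patch 1| + |Patch 2| − 2·|Patch 1∩Patch 2| = 56 + 18 − 16 = 58.00.

58.00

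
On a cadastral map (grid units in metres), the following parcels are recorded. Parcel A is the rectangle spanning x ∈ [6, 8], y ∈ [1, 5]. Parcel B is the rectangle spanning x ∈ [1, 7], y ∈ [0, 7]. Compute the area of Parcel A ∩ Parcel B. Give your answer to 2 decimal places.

|Parcel A∩Parcel B|: x∈[6,7], y∈[1,5] → 1·4 = 4.

4.00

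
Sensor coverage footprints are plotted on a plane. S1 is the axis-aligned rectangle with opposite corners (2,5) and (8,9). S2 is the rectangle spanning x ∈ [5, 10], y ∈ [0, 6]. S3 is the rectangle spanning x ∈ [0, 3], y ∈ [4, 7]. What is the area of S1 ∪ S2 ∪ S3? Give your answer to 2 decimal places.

58.00

By inclusion–exclusion:
Individual areas: |S1| = 24, |S2| = 30, |S3| = 9.
|S1∩S2|: x∈[5,8], y∈[5,6] → 3·1 = 3.
|S1∩S3|: x∈[2,3], y∈[5,7] → 1·2 = 2.
|S2∩S3| = 0 (no overlap).
|S1∩S2∩S3| = 0.
|S1 ∪ S2 ∪ S3| = 63 − 5 + 0 = 58.00.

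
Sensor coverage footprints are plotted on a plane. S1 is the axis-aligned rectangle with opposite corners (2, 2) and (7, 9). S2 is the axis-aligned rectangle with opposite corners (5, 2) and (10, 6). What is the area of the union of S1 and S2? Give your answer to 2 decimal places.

47.00

By inclusion–exclusion:
Individual areas: |S1| = 35, |S2| = 20.
|S1∩S2|: x∈[5,7], y∈[2,6] → 2·4 = 8.
|S1 ∪ S2| = 55 − 8 = 47.00.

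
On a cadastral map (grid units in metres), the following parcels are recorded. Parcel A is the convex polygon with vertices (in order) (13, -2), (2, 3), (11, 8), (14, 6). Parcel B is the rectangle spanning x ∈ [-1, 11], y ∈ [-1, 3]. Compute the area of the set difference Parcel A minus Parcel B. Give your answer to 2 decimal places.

44.60

|Parcel A| = 63, |Parcel A∩Parcel B| = 18.4.
|Parcel A ∖ Parcel B| = |Parcel A| − |Parcel A∩Parcel B| = 63 − 18.4 = 44.60.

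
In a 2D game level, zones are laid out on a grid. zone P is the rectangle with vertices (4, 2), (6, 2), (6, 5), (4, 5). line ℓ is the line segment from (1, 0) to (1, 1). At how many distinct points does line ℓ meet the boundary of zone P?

0

The segment lies entirely outside zone P and never meets its boundary.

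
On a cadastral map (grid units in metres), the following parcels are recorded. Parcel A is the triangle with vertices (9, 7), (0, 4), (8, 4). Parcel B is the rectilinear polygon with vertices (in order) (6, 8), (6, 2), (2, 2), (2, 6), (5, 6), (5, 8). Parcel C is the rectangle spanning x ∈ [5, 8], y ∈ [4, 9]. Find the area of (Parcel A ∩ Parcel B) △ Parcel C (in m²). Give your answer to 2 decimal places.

16.67

|Parcel A ∩ Parcel B| = 5.3333.
|(Parcel A ∩ Parcel B) ∩ Parcel C| = 1.8333.
|(Parcel A ∩ Parcel B) △ Parcel C| = 5.3333 + 15 − 3.6667 = 16.67.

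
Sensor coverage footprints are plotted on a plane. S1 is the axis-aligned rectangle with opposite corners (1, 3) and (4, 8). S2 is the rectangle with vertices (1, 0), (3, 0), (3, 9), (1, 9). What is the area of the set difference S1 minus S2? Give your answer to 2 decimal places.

|S1∩S2|: x∈[1,3], y∈[3,8] → 2·5 = 10.
|S1| = 15.
|S1 ∖ S2| = |S1| − |S1∩S2| = 15 − 10 = 5.00.

5.00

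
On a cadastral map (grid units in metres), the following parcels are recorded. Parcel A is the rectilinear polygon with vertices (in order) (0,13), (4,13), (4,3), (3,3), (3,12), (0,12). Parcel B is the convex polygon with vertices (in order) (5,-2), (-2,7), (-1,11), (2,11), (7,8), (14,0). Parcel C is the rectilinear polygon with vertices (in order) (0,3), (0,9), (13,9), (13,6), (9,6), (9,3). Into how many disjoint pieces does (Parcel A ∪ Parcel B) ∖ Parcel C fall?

(Parcel A ∪ Parcel B) ∖ Parcel C splits into 2 disjoint pieces (area 21.8048, area 45.0079).

2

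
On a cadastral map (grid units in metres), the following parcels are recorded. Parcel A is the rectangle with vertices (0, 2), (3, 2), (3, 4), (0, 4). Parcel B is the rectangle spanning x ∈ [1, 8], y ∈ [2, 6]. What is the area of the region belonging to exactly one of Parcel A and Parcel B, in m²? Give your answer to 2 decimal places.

26.00

|Parcel A∩Parcel B|: x∈[1,3], y∈[2,4] → 2·2 = 4.
|Parcel A △ Parcel B| = |Parcel A| + |Parcel B| − 2·|Parcel A∩Parcel B| = 6 + 28 − 8 = 26.00.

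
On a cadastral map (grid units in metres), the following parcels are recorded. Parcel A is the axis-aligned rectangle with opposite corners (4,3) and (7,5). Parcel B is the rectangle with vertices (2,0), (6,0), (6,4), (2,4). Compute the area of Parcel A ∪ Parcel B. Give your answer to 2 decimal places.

20.00

By inclusion–exclusion:
Individual areas: |Parcel A| = 6, |Parcel B| = 16.
|Parcel A∩Parcel B|: x∈[4,6], y∈[3,4] → 2·1 = 2.
|Parcel A ∪ Parcel B| = 22 − 2 = 20.00.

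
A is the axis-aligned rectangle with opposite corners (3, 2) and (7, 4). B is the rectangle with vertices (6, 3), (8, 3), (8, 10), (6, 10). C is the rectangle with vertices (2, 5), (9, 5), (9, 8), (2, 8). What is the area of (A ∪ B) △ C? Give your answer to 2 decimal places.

30.00

|A ∪ B| = 21.
|(A ∪ B) ∩ C| = 6.
|(A ∪ B) △ C| = 21 + 21 − 12 = 30.00.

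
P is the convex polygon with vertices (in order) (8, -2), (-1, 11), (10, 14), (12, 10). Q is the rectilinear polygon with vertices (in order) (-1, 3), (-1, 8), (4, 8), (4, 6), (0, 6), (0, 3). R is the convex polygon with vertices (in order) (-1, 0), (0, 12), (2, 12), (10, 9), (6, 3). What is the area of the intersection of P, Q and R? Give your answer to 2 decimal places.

The intersection is the polygon with vertices (4,8), (4,6), (2.462,6), (1.077,8).
By the shoelace formula its area is 4.46.

4.46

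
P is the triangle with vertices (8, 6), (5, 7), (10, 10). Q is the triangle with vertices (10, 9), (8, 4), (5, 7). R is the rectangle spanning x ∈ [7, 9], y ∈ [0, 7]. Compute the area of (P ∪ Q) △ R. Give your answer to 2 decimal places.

|P ∪ Q| = 12.6875.
|(P ∪ Q) ∩ R| = 4.25.
|(P ∪ Q) △ R| = 12.6875 + 14 − 8.5 = 18.19.

18.19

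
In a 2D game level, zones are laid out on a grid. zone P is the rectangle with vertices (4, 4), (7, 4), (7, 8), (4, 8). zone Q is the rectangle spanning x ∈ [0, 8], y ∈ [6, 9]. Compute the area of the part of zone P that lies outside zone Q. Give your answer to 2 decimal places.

6.00

|zone P∩zone Q|: x∈[4,7], y∈[6,8] → 3·2 = 6.
|zone P| = 12.
|zone P ∖ zone Q| = |zone P| − |zone P∩zone Q| = 12 − 6 = 6.00.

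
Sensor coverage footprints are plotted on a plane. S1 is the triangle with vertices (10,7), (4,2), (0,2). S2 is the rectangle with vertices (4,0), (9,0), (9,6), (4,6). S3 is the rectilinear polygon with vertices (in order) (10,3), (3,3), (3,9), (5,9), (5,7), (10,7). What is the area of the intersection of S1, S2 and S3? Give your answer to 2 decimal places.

5.00

The intersection is the polygon with vertices (4,4), (8,6), (8.8,6), (5.2,3), (4,3).
By the shoelace formula its area is 5.00.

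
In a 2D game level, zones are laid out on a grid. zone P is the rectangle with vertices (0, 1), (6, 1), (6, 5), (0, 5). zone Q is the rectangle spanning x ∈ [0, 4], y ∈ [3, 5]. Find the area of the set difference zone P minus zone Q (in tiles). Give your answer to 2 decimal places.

|zone P∩zone Q|: x∈[0,4], y∈[3,5] → 4·2 = 8.
|zone P| = 24.
|zone P ∖ zone Q| = |zone P| − |zone P∩zone Q| = 24 − 8 = 16.00.

16.00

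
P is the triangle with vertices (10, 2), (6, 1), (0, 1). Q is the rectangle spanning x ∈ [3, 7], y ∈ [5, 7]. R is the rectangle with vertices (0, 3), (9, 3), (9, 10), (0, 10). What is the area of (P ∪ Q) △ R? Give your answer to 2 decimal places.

58.00

|P ∪ Q| = 11.
|(P ∪ Q) ∩ R| = 8.
|(P ∪ Q) △ R| = 11 + 63 − 16 = 58.00.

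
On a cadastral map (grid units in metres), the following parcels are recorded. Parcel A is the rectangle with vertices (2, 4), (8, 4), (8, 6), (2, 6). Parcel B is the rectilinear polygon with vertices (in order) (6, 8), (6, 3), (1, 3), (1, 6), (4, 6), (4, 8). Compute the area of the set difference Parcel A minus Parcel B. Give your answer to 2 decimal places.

4.00

|Parcel A| = 12, |Parcel A∩Parcel B| = 8.
|Parcel A ∖ Parcel B| = |Parcel A| − |Parcel A∩Parcel B| = 12 − 8 = 4.00.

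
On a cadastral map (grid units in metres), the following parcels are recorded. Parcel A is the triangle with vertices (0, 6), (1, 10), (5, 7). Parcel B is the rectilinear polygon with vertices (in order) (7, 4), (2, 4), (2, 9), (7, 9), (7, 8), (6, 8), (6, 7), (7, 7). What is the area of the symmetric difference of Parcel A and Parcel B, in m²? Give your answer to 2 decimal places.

25.03

|Parcel A| = 9.5, |Parcel B| = 24, |Parcel A∩Parcel B| = 4.2333.
|Parcel A △ Parcel B| = |Parcel A| + |Parcel B| − 2·|Parcel A∩Parcel B| = 9.5 + 24 − 8.4667 = 25.03.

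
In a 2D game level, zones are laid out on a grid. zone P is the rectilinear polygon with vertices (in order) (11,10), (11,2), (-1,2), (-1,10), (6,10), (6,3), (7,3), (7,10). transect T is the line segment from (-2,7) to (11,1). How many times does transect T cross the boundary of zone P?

The segment meets the boundary at (8.833,2), (6.667,3), (6,3.308), (-1,6.538).

4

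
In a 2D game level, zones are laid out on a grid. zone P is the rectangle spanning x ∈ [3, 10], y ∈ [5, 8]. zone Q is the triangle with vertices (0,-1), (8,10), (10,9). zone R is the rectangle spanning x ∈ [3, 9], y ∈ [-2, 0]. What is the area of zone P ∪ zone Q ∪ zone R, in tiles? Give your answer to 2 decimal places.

By inclusion–exclusion:
Individual areas: |zone P| = 21, |zone Q| = 15, |zone R| = 12.
|zone P∩zone Q| = 6.1364.
|zone P∩zone R| = 0 (no overlap).
|zone Q∩zone R| = 0.
|zone P∩zone Q∩zone R| = 0.
|zone P ∪ zone Q ∪ zone R| = 48 − 6.1364 + 0 = 41.86.

41.86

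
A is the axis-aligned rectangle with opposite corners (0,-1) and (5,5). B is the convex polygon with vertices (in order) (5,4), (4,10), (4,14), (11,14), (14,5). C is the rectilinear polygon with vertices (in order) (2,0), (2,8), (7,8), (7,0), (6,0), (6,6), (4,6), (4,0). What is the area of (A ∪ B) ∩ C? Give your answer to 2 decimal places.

16.83

|A ∪ B| = 108.9167.
|(A ∪ B) ∩ C| = 16.83.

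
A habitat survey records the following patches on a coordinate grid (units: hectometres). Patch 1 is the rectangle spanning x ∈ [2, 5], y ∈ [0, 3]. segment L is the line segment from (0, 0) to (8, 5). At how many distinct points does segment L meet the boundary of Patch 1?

The segment meets the boundary at (4.8,3), (2,1.25).

2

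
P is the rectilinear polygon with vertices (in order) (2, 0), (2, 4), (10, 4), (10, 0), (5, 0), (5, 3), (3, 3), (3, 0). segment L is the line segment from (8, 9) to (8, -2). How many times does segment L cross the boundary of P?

The segment meets the boundary at (8,0), (8,4).

2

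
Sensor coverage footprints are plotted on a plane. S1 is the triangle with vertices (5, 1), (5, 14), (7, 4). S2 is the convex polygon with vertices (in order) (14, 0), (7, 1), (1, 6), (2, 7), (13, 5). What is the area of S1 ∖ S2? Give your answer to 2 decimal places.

6.50

|S1| = 13, |S1∩S2| = 6.4965.
|S1 ∖ S2| = |S1| − |S1∩S2| = 13 − 6.4965 = 6.50.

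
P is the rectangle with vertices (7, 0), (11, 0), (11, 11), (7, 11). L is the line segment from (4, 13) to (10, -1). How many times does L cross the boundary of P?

2

The segment meets the boundary at (9.571,0), (7,6).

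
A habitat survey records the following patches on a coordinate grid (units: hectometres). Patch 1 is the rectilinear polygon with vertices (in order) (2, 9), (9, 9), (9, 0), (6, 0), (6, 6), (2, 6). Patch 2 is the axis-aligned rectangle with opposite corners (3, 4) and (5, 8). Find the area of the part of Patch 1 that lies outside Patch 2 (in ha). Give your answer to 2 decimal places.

|Patch 1| = 39, |Patch 1∩Patch 2| = 4.
|Patch 1 ∖ Patch 2| = |Patch 1| − |Patch 1∩Patch 2| = 39 − 4 = 35.00.

35.00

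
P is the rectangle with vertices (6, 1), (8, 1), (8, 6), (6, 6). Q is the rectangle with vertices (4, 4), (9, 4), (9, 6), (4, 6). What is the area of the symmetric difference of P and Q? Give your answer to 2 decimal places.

12.00

|P∩Q|: x∈[6,8], y∈[4,6] → 2·2 = 4.
|P △ Q| = |P| + |Q| − 2·|P∩Q| = 10 + 10 − 8 = 12.00.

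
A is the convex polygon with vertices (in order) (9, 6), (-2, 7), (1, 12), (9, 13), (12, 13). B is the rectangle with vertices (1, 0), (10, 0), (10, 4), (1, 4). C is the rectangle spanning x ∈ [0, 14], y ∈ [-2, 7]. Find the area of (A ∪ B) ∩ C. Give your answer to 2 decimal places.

|A ∪ B| = 103.5.
|(A ∪ B) ∩ C| = 41.53.

41.53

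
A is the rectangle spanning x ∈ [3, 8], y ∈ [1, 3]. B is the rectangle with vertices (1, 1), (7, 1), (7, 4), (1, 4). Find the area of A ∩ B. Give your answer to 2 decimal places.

8.00

|A∩B|: x∈[3,7], y∈[1,3] → 4·2 = 8.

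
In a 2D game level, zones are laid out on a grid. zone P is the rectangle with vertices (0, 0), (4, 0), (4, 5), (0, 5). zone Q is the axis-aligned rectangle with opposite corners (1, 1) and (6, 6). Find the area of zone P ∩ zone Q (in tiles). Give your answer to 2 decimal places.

12.00

|zone P∩zone Q|: x∈[1,4], y∈[1,5] → 3·4 = 12.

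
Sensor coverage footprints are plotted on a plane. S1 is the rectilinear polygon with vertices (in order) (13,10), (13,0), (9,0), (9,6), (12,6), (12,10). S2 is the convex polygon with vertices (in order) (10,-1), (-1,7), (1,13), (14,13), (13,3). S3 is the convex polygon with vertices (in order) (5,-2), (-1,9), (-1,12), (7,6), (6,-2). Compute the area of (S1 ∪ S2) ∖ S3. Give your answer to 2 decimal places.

|S1 ∪ S2| = 148.375.
|(S1 ∪ S2) ∩ S3| = 33.2149.
|(S1 ∪ S2) ∖ S3| = 148.375 − 33.2149 = 115.16.

115.16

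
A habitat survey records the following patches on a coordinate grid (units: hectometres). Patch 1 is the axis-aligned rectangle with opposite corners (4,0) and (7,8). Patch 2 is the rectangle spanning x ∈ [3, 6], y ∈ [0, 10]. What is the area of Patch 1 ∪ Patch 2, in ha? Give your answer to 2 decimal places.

By inclusion–exclusion:
Individual areas: |Patch 1| = 24, |Patch 2| = 30.
|Patch 1∩Patch 2|: x∈[4,6], y∈[0,8] → 2·8 = 16.
|Patch 1 ∪ Patch 2| = 54 − 16 = 38.00.

38.00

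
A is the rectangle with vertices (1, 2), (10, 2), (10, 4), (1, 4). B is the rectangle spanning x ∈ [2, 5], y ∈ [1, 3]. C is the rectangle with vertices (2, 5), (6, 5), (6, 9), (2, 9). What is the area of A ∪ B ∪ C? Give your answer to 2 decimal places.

37.00

By inclusion–exclusion:
Individual areas: |A| = 18, |B| = 6, |C| = 16.
|A∩B|: x∈[2,5], y∈[2,3] → 3·1 = 3.
|A∩C| = 0 (no overlap).
|B∩C| = 0 (no overlap).
|A∩B∩C| = 0.
|A ∪ B ∪ C| = 40 − 3 + 0 = 37.00.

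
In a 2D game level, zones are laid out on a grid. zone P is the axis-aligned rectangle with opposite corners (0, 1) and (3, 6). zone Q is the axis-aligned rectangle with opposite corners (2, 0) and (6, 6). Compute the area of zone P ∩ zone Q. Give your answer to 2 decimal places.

5.00

|zone P∩zone Q|: x∈[2,3], y∈[1,6] → 1·5 = 5.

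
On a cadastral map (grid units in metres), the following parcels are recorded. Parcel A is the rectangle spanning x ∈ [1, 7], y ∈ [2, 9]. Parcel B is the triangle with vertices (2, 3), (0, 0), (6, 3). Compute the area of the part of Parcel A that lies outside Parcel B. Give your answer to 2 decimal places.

|Parcel A| = 42, |Parcel A∩Parcel B| = 3.3333.
|Parcel A ∖ Parcel B| = |Parcel A| − |Parcel A∩Parcel B| = 42 − 3.3333 = 38.67.

38.67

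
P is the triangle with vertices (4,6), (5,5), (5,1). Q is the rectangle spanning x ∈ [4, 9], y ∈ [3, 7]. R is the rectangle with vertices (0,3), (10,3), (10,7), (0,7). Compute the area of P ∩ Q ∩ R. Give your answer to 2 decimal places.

The intersection is the polygon with vertices (5,3), (4.6,3), (4,6), (5,5).
By the shoelace formula its area is 1.60.

1.60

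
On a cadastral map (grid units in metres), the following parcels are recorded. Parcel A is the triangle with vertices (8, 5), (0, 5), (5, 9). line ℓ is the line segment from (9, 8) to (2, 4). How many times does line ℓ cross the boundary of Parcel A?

The segment meets the boundary at (3.75,5), (6.725,6.7).

2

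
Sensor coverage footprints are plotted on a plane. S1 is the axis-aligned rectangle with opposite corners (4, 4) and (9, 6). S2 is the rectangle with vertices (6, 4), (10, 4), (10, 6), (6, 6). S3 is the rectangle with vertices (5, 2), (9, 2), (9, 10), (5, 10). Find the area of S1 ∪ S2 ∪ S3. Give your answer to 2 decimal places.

By inclusion–exclusion:
Individual areas: |S1| = 10, |S2| = 8, |S3| = 32.
|S1∩S2|: x∈[6,9], y∈[4,6] → 3·2 = 6.
|S1∩S3|: x∈[5,9], y∈[4,6] → 4·2 = 8.
|S2∩S3|: x∈[6,9], y∈[4,6] → 3·2 = 6.
|S1∩S2∩S3| = 6.
|S1 ∪ S2 ∪ S3| = 50 − 20 + 6 = 36.00.

36.00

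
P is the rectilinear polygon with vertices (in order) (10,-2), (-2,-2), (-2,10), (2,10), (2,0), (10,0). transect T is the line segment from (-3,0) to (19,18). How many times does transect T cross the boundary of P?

2

The segment meets the boundary at (2,4.091), (-2,0.818).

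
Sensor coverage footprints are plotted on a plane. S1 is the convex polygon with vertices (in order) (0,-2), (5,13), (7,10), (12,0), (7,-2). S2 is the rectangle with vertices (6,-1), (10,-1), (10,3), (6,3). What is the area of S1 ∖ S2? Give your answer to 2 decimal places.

78.55

|S1| = 94.5, |S1∩S2| = 15.95.
|S1 ∖ S2| = |S1| − |S1∩S2| = 94.5 − 15.95 = 78.55.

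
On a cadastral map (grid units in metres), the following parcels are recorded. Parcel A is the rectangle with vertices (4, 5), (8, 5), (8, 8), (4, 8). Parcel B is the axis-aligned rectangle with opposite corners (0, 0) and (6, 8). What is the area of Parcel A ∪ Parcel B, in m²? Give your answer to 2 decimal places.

By inclusion–exclusion:
Individual areas: |Parcel A| = 12, |Parcel B| = 48.
|Parcel A∩Parcel B|: x∈[4,6], y∈[5,8] → 2·3 = 6.
|Parcel A ∪ Parcel B| = 60 − 6 = 54.00.

54.00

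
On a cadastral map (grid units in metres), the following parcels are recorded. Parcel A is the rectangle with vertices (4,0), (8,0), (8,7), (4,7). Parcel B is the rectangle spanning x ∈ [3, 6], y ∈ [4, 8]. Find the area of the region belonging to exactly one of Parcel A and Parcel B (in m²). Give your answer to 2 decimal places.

28.00

|Parcel A∩Parcel B|: x∈[4,6], y∈[4,7] → 2·3 = 6.
|Parcel A △ Parcel B| = |Parcel A| + |Parcel B| − 2·|Parcel A∩Parcel B| = 28 + 12 − 12 = 28.00.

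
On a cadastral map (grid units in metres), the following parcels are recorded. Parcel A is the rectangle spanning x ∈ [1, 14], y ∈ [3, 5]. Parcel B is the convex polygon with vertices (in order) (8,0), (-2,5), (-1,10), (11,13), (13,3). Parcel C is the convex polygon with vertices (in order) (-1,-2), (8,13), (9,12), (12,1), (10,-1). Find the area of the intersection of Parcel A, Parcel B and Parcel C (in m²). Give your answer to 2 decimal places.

The intersection is the polygon with vertices (10.909,5), (11.454,3), (2,3), (3.2,5).
By the shoelace formula its area is 17.16.

17.16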